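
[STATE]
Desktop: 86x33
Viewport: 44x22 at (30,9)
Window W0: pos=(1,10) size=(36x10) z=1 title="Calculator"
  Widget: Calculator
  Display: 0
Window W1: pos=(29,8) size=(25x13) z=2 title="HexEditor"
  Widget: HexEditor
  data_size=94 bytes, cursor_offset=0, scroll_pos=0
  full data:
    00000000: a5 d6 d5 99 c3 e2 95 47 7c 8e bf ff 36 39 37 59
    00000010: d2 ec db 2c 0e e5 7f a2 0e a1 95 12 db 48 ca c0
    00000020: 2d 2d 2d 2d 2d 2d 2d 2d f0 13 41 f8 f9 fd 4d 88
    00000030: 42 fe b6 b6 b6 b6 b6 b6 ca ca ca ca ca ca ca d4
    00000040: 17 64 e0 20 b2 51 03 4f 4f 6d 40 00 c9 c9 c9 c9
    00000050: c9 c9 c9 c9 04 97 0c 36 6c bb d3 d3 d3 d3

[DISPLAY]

 HexEditor             ┃                    
───────────────────────┨                    
00000000  A5 d6 d5 99 c┃                    
00000010  d2 ec db 2c 0┃                    
00000020  2d 2d 2d 2d 2┃                    
00000030  42 fe b6 b6 b┃                    
00000040  17 64 e0 20 b┃                    
00000050  c9 c9 c9 c9 0┃                    
                       ┃                    
                       ┃                    
                       ┃                    
━━━━━━━━━━━━━━━━━━━━━━━┛                    
                                            
                                            
                                            
                                            
                                            
                                            
                                            
                                            
                                            
                                            


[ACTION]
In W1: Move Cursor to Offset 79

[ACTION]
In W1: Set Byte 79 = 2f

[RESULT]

 HexEditor             ┃                    
───────────────────────┨                    
00000000  a5 d6 d5 99 c┃                    
00000010  d2 ec db 2c 0┃                    
00000020  2d 2d 2d 2d 2┃                    
00000030  42 fe b6 b6 b┃                    
00000040  17 64 e0 20 b┃                    
00000050  c9 c9 c9 c9 0┃                    
                       ┃                    
                       ┃                    
                       ┃                    
━━━━━━━━━━━━━━━━━━━━━━━┛                    
                                            
                                            
                                            
                                            
                                            
                                            
                                            
                                            
                                            
                                            


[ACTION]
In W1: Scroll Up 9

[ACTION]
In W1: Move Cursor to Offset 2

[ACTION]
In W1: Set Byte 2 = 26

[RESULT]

 HexEditor             ┃                    
───────────────────────┨                    
00000000  a5 d6 26 99 c┃                    
00000010  d2 ec db 2c 0┃                    
00000020  2d 2d 2d 2d 2┃                    
00000030  42 fe b6 b6 b┃                    
00000040  17 64 e0 20 b┃                    
00000050  c9 c9 c9 c9 0┃                    
                       ┃                    
                       ┃                    
                       ┃                    
━━━━━━━━━━━━━━━━━━━━━━━┛                    
                                            
                                            
                                            
                                            
                                            
                                            
                                            
                                            
                                            
                                            


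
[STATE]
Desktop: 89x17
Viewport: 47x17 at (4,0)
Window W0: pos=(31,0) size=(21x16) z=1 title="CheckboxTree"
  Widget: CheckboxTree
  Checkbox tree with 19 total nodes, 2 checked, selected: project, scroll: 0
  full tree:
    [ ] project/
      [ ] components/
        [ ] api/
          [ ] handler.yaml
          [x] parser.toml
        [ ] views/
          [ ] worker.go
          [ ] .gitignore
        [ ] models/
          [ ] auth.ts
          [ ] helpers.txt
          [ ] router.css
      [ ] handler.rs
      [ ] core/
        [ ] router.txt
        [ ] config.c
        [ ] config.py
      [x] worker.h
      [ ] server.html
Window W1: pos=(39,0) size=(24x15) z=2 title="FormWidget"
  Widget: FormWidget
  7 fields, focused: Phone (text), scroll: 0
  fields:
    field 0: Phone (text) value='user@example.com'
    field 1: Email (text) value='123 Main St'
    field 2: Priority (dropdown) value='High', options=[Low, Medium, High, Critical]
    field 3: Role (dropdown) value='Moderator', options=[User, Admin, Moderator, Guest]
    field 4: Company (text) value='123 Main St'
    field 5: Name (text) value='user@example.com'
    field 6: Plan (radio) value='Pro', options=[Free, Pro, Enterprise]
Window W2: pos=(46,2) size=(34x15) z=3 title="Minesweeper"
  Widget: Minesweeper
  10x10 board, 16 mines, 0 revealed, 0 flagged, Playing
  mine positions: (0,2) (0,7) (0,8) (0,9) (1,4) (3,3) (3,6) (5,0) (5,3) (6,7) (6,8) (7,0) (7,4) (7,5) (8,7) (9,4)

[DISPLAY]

                           ┏━━━━━━━┏━━━━━━━━━━━
                           ┃ Checkb┃ FormWidget
                           ┠───────┠──────┏━━━━
                           ┃>[-] pr┃> Phon┃ Min
                           ┃   [-] ┃  Emai┠────
                           ┃     [-┃  Prio┃■■■■
                           ┃       ┃  Role┃■■■■
                           ┃       ┃  Comp┃■■■■
                           ┃     [ ┃  Name┃■■■■
                           ┃       ┃  Plan┃■■■■
                           ┃       ┃      ┃■■■■
                           ┃     [ ┃      ┃■■■■
                           ┃       ┃      ┃■■■■
                           ┃       ┃      ┃■■■■
                           ┃       ┗━━━━━━┃■■■■
                           ┗━━━━━━━━━━━━━━┃    
                                          ┗━━━━


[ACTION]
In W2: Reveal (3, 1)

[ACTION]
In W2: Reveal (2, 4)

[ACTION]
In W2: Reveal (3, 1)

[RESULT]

                           ┏━━━━━━━┏━━━━━━━━━━━
                           ┃ Checkb┃ FormWidget
                           ┠───────┠──────┏━━━━
                           ┃>[-] pr┃> Phon┃ Min
                           ┃   [-] ┃  Emai┠────
                           ┃     [-┃  Prio┃ 1■■
                           ┃       ┃  Role┃ 11■
                           ┃       ┃  Comp┃  1■
                           ┃     [ ┃  Name┃  1■
                           ┃       ┃  Plan┃112■
                           ┃       ┃      ┃■■■■
                           ┃     [ ┃      ┃■■■■
                           ┃       ┃      ┃■■■■
                           ┃       ┃      ┃■■■■
                           ┃       ┗━━━━━━┃■■■■
                           ┗━━━━━━━━━━━━━━┃    
                                          ┗━━━━


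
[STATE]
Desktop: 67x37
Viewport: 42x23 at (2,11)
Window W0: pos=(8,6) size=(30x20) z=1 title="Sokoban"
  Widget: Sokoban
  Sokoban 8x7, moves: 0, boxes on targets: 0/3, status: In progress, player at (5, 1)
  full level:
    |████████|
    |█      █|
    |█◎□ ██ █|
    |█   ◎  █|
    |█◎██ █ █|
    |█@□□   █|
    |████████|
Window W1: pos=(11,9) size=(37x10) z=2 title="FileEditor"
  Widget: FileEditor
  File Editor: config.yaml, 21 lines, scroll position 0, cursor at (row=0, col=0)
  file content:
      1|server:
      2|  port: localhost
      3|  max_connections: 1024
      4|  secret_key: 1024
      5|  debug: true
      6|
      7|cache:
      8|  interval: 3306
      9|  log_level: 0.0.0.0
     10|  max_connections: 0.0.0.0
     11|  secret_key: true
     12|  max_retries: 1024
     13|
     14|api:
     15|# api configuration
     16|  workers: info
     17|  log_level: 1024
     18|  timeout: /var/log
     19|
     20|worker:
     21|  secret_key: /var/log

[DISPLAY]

      ┃█◎┠────────────────────────────────
      ┃█ ┃█erver:                         
      ┃█◎┃  port: localhost               
      ┃█@┃  max_connections: 1024         
      ┃██┃  secret_key: 1024              
      ┃Mo┃  debug: true                   
      ┃  ┃                                
      ┃  ┗━━━━━━━━━━━━━━━━━━━━━━━━━━━━━━━━
      ┃                            ┃      
      ┃                            ┃      
      ┃                            ┃      
      ┃                            ┃      
      ┃                            ┃      
      ┃                            ┃      
      ┗━━━━━━━━━━━━━━━━━━━━━━━━━━━━┛      
                                          
                                          
                                          
                                          
                                          
                                          
                                          
                                          


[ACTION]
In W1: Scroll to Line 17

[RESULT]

      ┃█◎┠────────────────────────────────
      ┃█ ┃  workers: info                 
      ┃█◎┃  log_level: 1024               
      ┃█@┃  timeout: /var/log             
      ┃██┃                                
      ┃Mo┃worker:                         
      ┃  ┃  secret_key: /var/log          
      ┃  ┗━━━━━━━━━━━━━━━━━━━━━━━━━━━━━━━━
      ┃                            ┃      
      ┃                            ┃      
      ┃                            ┃      
      ┃                            ┃      
      ┃                            ┃      
      ┃                            ┃      
      ┗━━━━━━━━━━━━━━━━━━━━━━━━━━━━┛      
                                          
                                          
                                          
                                          
                                          
                                          
                                          
                                          


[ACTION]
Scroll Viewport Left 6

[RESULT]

        ┃█◎┠──────────────────────────────
        ┃█ ┃  workers: info               
        ┃█◎┃  log_level: 1024             
        ┃█@┃  timeout: /var/log           
        ┃██┃                              
        ┃Mo┃worker:                       
        ┃  ┃  secret_key: /var/log        
        ┃  ┗━━━━━━━━━━━━━━━━━━━━━━━━━━━━━━
        ┃                            ┃    
        ┃                            ┃    
        ┃                            ┃    
        ┃                            ┃    
        ┃                            ┃    
        ┃                            ┃    
        ┗━━━━━━━━━━━━━━━━━━━━━━━━━━━━┛    
                                          
                                          
                                          
                                          
                                          
                                          
                                          
                                          


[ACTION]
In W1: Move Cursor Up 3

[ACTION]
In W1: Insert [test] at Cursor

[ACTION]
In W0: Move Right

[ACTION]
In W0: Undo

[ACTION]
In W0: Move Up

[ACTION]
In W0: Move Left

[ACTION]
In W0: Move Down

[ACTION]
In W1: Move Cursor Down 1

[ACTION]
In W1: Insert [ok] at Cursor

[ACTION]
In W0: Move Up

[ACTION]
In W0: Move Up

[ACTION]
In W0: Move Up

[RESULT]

        ┃█+┠──────────────────────────────
        ┃█ ┃  workers: info               
        ┃█◎┃  log_level: 1024             
        ┃█ ┃  timeout: /var/log           
        ┃██┃                              
        ┃Mo┃worker:                       
        ┃  ┃  secret_key: /var/log        
        ┃  ┗━━━━━━━━━━━━━━━━━━━━━━━━━━━━━━
        ┃                            ┃    
        ┃                            ┃    
        ┃                            ┃    
        ┃                            ┃    
        ┃                            ┃    
        ┃                            ┃    
        ┗━━━━━━━━━━━━━━━━━━━━━━━━━━━━┛    
                                          
                                          
                                          
                                          
                                          
                                          
                                          
                                          


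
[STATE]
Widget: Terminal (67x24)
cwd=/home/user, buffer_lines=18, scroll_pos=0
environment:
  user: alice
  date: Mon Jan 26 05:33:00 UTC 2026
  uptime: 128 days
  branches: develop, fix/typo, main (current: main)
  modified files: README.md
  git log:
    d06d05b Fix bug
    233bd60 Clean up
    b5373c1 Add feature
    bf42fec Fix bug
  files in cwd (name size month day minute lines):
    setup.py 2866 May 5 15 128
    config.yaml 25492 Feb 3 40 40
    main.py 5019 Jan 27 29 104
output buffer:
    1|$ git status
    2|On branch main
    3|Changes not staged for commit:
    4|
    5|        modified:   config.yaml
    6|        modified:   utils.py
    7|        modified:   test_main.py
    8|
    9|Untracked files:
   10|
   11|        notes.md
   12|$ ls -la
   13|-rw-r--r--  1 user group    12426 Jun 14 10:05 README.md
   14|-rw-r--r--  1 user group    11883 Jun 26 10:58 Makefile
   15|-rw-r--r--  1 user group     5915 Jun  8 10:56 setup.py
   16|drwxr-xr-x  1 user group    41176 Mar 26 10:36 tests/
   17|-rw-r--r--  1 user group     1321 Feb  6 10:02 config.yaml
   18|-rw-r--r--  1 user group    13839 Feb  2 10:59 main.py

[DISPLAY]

$ git status                                                       
On branch main                                                     
Changes not staged for commit:                                     
                                                                   
        modified:   config.yaml                                    
        modified:   utils.py                                       
        modified:   test_main.py                                   
                                                                   
Untracked files:                                                   
                                                                   
        notes.md                                                   
$ ls -la                                                           
-rw-r--r--  1 user group    12426 Jun 14 10:05 README.md           
-rw-r--r--  1 user group    11883 Jun 26 10:58 Makefile            
-rw-r--r--  1 user group     5915 Jun  8 10:56 setup.py            
drwxr-xr-x  1 user group    41176 Mar 26 10:36 tests/              
-rw-r--r--  1 user group     1321 Feb  6 10:02 config.yaml         
-rw-r--r--  1 user group    13839 Feb  2 10:59 main.py             
$ █                                                                
                                                                   
                                                                   
                                                                   
                                                                   
                                                                   


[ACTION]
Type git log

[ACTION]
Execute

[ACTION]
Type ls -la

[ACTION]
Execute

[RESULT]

        modified:   config.yaml                                    
        modified:   utils.py                                       
        modified:   test_main.py                                   
                                                                   
Untracked files:                                                   
                                                                   
        notes.md                                                   
$ ls -la                                                           
-rw-r--r--  1 user group    12426 Jun 14 10:05 README.md           
-rw-r--r--  1 user group    11883 Jun 26 10:58 Makefile            
-rw-r--r--  1 user group     5915 Jun  8 10:56 setup.py            
drwxr-xr-x  1 user group    41176 Mar 26 10:36 tests/              
-rw-r--r--  1 user group     1321 Feb  6 10:02 config.yaml         
-rw-r--r--  1 user group    13839 Feb  2 10:59 main.py             
$ git log                                                          
d06d05b Fix bug                                                    
233bd60 Clean up                                                   
b5373c1 Add feature                                                
bf42fec Fix bug                                                    
$ ls -la                                                           
-rw-r--r--  1 alice group     2866 May  5 10:15 setup.py           
-rw-r--r--  1 alice group    25492 Feb  3 10:40 config.yaml        
-rw-r--r--  1 alice group     5019 Jan 27 10:29 main.py            
$ █                                                                


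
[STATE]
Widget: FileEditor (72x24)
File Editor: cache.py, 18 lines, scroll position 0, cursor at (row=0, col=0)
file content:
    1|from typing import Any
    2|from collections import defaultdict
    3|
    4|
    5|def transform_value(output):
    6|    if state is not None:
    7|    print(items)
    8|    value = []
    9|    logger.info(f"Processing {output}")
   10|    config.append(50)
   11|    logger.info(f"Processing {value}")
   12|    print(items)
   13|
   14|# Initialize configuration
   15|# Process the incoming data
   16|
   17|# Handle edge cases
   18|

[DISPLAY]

█rom typing import Any                                                 ▲
from collections import defaultdict                                    █
                                                                       ░
                                                                       ░
def transform_value(output):                                           ░
    if state is not None:                                              ░
    print(items)                                                       ░
    value = []                                                         ░
    logger.info(f"Processing {output}")                                ░
    config.append(50)                                                  ░
    logger.info(f"Processing {value}")                                 ░
    print(items)                                                       ░
                                                                       ░
# Initialize configuration                                             ░
# Process the incoming data                                            ░
                                                                       ░
# Handle edge cases                                                    ░
                                                                       ░
                                                                       ░
                                                                       ░
                                                                       ░
                                                                       ░
                                                                       ░
                                                                       ▼


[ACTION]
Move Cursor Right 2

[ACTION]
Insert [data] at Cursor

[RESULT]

frdata█m typing import Any                                             ▲
from collections import defaultdict                                    █
                                                                       ░
                                                                       ░
def transform_value(output):                                           ░
    if state is not None:                                              ░
    print(items)                                                       ░
    value = []                                                         ░
    logger.info(f"Processing {output}")                                ░
    config.append(50)                                                  ░
    logger.info(f"Processing {value}")                                 ░
    print(items)                                                       ░
                                                                       ░
# Initialize configuration                                             ░
# Process the incoming data                                            ░
                                                                       ░
# Handle edge cases                                                    ░
                                                                       ░
                                                                       ░
                                                                       ░
                                                                       ░
                                                                       ░
                                                                       ░
                                                                       ▼


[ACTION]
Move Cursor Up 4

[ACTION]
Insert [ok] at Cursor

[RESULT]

frdataok█m typing import Any                                           ▲
from collections import defaultdict                                    █
                                                                       ░
                                                                       ░
def transform_value(output):                                           ░
    if state is not None:                                              ░
    print(items)                                                       ░
    value = []                                                         ░
    logger.info(f"Processing {output}")                                ░
    config.append(50)                                                  ░
    logger.info(f"Processing {value}")                                 ░
    print(items)                                                       ░
                                                                       ░
# Initialize configuration                                             ░
# Process the incoming data                                            ░
                                                                       ░
# Handle edge cases                                                    ░
                                                                       ░
                                                                       ░
                                                                       ░
                                                                       ░
                                                                       ░
                                                                       ░
                                                                       ▼


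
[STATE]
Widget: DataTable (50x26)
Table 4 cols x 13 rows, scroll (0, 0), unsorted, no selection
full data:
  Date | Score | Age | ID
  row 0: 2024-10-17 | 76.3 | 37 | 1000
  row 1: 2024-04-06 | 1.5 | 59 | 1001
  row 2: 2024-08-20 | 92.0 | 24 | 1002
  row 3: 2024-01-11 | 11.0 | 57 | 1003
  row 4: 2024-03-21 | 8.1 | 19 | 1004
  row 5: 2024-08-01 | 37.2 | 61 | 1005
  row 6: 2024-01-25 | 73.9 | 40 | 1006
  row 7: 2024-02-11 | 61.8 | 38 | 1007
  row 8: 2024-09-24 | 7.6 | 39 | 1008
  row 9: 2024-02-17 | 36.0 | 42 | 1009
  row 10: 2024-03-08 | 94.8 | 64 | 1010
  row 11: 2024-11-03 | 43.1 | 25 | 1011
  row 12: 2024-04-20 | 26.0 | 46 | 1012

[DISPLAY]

Date      │Score│Age│ID                           
──────────┼─────┼───┼────                         
2024-10-17│76.3 │37 │1000                         
2024-04-06│1.5  │59 │1001                         
2024-08-20│92.0 │24 │1002                         
2024-01-11│11.0 │57 │1003                         
2024-03-21│8.1  │19 │1004                         
2024-08-01│37.2 │61 │1005                         
2024-01-25│73.9 │40 │1006                         
2024-02-11│61.8 │38 │1007                         
2024-09-24│7.6  │39 │1008                         
2024-02-17│36.0 │42 │1009                         
2024-03-08│94.8 │64 │1010                         
2024-11-03│43.1 │25 │1011                         
2024-04-20│26.0 │46 │1012                         
                                                  
                                                  
                                                  
                                                  
                                                  
                                                  
                                                  
                                                  
                                                  
                                                  
                                                  


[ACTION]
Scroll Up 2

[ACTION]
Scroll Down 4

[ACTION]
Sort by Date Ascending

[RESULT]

Date     ▲│Score│Age│ID                           
──────────┼─────┼───┼────                         
2024-01-11│11.0 │57 │1003                         
2024-01-25│73.9 │40 │1006                         
2024-02-11│61.8 │38 │1007                         
2024-02-17│36.0 │42 │1009                         
2024-03-08│94.8 │64 │1010                         
2024-03-21│8.1  │19 │1004                         
2024-04-06│1.5  │59 │1001                         
2024-04-20│26.0 │46 │1012                         
2024-08-01│37.2 │61 │1005                         
2024-08-20│92.0 │24 │1002                         
2024-09-24│7.6  │39 │1008                         
2024-10-17│76.3 │37 │1000                         
2024-11-03│43.1 │25 │1011                         
                                                  
                                                  
                                                  
                                                  
                                                  
                                                  
                                                  
                                                  
                                                  
                                                  
                                                  


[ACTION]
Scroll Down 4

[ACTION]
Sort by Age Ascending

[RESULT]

Date      │Score│Ag▲│ID                           
──────────┼─────┼───┼────                         
2024-03-21│8.1  │19 │1004                         
2024-08-20│92.0 │24 │1002                         
2024-11-03│43.1 │25 │1011                         
2024-10-17│76.3 │37 │1000                         
2024-02-11│61.8 │38 │1007                         
2024-09-24│7.6  │39 │1008                         
2024-01-25│73.9 │40 │1006                         
2024-02-17│36.0 │42 │1009                         
2024-04-20│26.0 │46 │1012                         
2024-01-11│11.0 │57 │1003                         
2024-04-06│1.5  │59 │1001                         
2024-08-01│37.2 │61 │1005                         
2024-03-08│94.8 │64 │1010                         
                                                  
                                                  
                                                  
                                                  
                                                  
                                                  
                                                  
                                                  
                                                  
                                                  
                                                  


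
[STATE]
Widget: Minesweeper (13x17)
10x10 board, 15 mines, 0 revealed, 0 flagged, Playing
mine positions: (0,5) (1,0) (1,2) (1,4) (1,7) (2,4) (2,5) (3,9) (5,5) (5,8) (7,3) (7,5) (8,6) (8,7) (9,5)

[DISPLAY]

■■■■■■■■■■   
■■■■■■■■■■   
■■■■■■■■■■   
■■■■■■■■■■   
■■■■■■■■■■   
■■■■■■■■■■   
■■■■■■■■■■   
■■■■■■■■■■   
■■■■■■■■■■   
■■■■■■■■■■   
             
             
             
             
             
             
             


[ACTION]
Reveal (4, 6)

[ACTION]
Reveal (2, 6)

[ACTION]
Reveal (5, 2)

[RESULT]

■■■■■■■■■■   
■■■■■■■■■■   
1213■■2■■■   
   12■■■■■   
    1■1■■■   
    1■■■■■   
  113■■■■■   
  1■■■■■■■   
  113■■■■■   
    1■■■■■   
             
             
             
             
             
             
             


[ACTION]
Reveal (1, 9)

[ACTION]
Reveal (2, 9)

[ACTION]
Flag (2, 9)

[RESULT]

■■■■■■■■1    
■■■■■■■■1    
1213■■2■21   
   12■■■■■   
    1■1■■■   
    1■■■■■   
  113■■■■■   
  1■■■■■■■   
  113■■■■■   
    1■■■■■   
             
             
             
             
             
             
             


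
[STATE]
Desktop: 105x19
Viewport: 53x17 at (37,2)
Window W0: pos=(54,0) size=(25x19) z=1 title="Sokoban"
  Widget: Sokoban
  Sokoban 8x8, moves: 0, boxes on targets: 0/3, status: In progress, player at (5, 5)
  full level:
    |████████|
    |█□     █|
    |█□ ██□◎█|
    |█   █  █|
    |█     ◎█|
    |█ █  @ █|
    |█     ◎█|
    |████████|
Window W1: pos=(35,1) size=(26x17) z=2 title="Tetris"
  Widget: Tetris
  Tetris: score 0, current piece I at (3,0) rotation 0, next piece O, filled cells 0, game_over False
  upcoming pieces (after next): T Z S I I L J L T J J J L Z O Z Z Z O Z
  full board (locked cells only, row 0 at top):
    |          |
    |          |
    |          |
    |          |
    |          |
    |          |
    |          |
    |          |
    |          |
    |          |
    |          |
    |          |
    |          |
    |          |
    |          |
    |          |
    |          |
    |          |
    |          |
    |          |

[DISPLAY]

Tetris                 ┃─────────────────┨           
───────────────────────┨██               ┃           
         │Next:        ┃ █               ┃           
         │▓▓           ┃◎█               ┃           
         │▓▓           ┃ █               ┃           
         │             ┃◎█               ┃           
         │             ┃ █               ┃           
         │             ┃◎█               ┃           
         │Score:       ┃██               ┃           
         │0            ┃ 0  0/3          ┃           
         │             ┃                 ┃           
         │             ┃                 ┃           
         │             ┃                 ┃           
         │             ┃                 ┃           
         │             ┃                 ┃           
━━━━━━━━━━━━━━━━━━━━━━━┛                 ┃           
                 ┗━━━━━━━━━━━━━━━━━━━━━━━┛           


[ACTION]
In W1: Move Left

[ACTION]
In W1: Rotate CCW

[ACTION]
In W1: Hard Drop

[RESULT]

Tetris                 ┃─────────────────┨           
───────────────────────┨██               ┃           
         │Next:        ┃ █               ┃           
         │ ▒           ┃◎█               ┃           
         │▒▒▒          ┃ █               ┃           
         │             ┃◎█               ┃           
         │             ┃ █               ┃           
         │             ┃◎█               ┃           
         │Score:       ┃██               ┃           
         │0            ┃ 0  0/3          ┃           
         │             ┃                 ┃           
 █       │             ┃                 ┃           
 █       │             ┃                 ┃           
 █       │             ┃                 ┃           
 █       │             ┃                 ┃           
━━━━━━━━━━━━━━━━━━━━━━━┛                 ┃           
                 ┗━━━━━━━━━━━━━━━━━━━━━━━┛           


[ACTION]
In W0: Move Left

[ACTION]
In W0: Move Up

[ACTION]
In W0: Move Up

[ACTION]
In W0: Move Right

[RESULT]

Tetris                 ┃─────────────────┨           
───────────────────────┨██               ┃           
         │Next:        ┃ █               ┃           
         │ ▒           ┃◎█               ┃           
         │▒▒▒          ┃ █               ┃           
         │             ┃◎█               ┃           
         │             ┃ █               ┃           
         │             ┃◎█               ┃           
         │Score:       ┃██               ┃           
         │0            ┃ 3  0/3          ┃           
         │             ┃                 ┃           
 █       │             ┃                 ┃           
 █       │             ┃                 ┃           
 █       │             ┃                 ┃           
 █       │             ┃                 ┃           
━━━━━━━━━━━━━━━━━━━━━━━┛                 ┃           
                 ┗━━━━━━━━━━━━━━━━━━━━━━━┛           


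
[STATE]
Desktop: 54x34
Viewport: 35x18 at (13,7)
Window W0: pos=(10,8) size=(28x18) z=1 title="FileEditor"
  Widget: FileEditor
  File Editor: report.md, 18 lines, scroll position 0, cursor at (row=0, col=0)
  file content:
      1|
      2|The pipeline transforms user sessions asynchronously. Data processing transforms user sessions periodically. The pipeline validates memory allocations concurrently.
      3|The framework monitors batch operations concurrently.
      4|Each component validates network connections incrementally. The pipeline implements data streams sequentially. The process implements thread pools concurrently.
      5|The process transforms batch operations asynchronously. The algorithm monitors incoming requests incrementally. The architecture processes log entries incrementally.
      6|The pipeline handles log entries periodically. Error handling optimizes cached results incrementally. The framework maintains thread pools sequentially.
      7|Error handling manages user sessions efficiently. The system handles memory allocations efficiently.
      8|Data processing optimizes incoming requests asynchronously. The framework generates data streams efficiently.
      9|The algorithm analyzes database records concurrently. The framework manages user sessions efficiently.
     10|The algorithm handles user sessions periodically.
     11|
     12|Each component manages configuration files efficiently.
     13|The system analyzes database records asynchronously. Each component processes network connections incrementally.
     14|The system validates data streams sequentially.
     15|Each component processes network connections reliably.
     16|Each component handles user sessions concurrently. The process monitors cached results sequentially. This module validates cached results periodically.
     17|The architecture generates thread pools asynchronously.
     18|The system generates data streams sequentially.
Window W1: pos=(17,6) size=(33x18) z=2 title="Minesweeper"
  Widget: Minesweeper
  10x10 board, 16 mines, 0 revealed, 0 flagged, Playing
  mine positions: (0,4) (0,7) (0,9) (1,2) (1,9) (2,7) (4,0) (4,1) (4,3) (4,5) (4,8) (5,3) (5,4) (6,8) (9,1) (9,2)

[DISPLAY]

    ┃ Minesweeper                  
━━━━┠──────────────────────────────
ileE┃■■■■■■■■■■                    
────┃■■■■■■■■■■                    
    ┃■■■■■■■■■■                    
e pi┃■■■■■■■■■■                    
e fr┃■■■■■■■■■■                    
ch c┃■■■■■■■■■■                    
e pr┃■■■■■■■■■■                    
e pi┃■■■■■■■■■■                    
ror ┃■■■■■■■■■■                    
ta p┃■■■■■■■■■■                    
e al┃                              
e al┃                              
    ┃                              
ch c┃                              
e sy┗━━━━━━━━━━━━━━━━━━━━━━━━━━━━━━
e system validates data▼┃          


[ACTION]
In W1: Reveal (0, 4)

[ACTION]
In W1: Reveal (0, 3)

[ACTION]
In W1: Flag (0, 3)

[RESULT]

    ┃ Minesweeper                  
━━━━┠──────────────────────────────
ileE┃■■■■✹■■✹■✹                    
────┃■■✹■■■■■■✹                    
    ┃■■■■■■■✹■■                    
e pi┃■■■■■■■■■■                    
e fr┃✹✹■✹■✹■■✹■                    
ch c┃■■■✹✹■■■■■                    
e pr┃■■■■■■■■✹■                    
e pi┃■■■■■■■■■■                    
ror ┃■■■■■■■■■■                    
ta p┃■✹✹■■■■■■■                    
e al┃                              
e al┃                              
    ┃                              
ch c┃                              
e sy┗━━━━━━━━━━━━━━━━━━━━━━━━━━━━━━
e system validates data▼┃          
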